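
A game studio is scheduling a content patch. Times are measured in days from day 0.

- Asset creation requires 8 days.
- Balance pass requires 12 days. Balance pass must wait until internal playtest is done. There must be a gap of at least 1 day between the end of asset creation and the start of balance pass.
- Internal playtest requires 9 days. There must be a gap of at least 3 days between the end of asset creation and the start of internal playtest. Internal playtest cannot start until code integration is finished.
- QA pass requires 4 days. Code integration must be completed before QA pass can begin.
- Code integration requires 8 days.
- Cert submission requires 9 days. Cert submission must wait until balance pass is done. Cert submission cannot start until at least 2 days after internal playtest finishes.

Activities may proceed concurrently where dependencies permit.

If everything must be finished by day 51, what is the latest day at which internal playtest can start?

To finish by day 51, cert submission (duration 9) must start no later than day 42.
Balance pass feeds into cert submission (must start by day 42); so balance pass must finish by day 42 and therefore start by day 30.
Internal playtest has several dependents: balance pass (must start by day 30); cert submission (must start by day 42, minus 2-day gap → day 40). The earliest of those limits is day 30, so internal playtest must start by 30 − 9 = day 21.

21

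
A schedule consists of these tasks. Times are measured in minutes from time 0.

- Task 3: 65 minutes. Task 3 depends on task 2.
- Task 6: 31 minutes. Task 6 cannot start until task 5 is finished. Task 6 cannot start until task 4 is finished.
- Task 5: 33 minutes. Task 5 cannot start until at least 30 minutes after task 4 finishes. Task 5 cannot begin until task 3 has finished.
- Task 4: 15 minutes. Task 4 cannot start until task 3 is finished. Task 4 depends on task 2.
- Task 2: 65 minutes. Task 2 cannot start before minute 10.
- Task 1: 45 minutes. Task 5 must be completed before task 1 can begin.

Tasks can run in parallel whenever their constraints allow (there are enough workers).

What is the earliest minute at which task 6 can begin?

218

Task 2 cannot begin until its own release at minute 10. It runs from minute 10 to 10 + 65 = minute 75.
After task 2 (finishes minute 75), task 3 can start at minute 75 and finishes at minute 140.
Task 4 cannot start until task 3 (finishes minute 140); task 2 (finishes minute 75). The controlling bound is minute 140, so task 4 finishes at 140 + 15 = minute 155.
Task 5 has to wait for task 4 (finishes minute 155, plus 30-minute gap → minute 185); task 3 (finishes minute 140). The latest of these is minute 185, so task 5 runs minute 185 to 185 + 33 = minute 218.
Task 6 waits on task 5 (finishes minute 218); task 4 (finishes minute 155). The latest of these is minute 218, which is the earliest task 6 can start.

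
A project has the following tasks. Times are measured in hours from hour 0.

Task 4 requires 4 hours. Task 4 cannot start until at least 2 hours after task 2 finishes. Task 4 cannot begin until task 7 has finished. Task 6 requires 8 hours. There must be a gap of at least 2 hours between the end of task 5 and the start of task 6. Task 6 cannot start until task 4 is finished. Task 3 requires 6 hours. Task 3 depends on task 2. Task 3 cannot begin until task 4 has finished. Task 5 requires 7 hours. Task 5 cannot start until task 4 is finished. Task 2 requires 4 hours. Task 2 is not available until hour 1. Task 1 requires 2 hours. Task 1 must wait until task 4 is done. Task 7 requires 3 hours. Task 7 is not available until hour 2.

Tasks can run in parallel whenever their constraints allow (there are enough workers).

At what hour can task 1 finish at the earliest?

13

After its own release at hour 2, task 7 can start at hour 2 and finishes at hour 5.
Task 2 cannot begin until its own release at hour 1. It runs from hour 1 to 1 + 4 = hour 5.
For task 4: task 2 (finishes hour 5, plus 2-hour gap → hour 7); task 7 (finishes hour 5). Taking the maximum gives a start of hour 7, and it finishes at 7 + 4 = hour 11.
Task 1 cannot begin until task 4 (finishes hour 11). It runs from hour 11 to 11 + 2 = hour 13.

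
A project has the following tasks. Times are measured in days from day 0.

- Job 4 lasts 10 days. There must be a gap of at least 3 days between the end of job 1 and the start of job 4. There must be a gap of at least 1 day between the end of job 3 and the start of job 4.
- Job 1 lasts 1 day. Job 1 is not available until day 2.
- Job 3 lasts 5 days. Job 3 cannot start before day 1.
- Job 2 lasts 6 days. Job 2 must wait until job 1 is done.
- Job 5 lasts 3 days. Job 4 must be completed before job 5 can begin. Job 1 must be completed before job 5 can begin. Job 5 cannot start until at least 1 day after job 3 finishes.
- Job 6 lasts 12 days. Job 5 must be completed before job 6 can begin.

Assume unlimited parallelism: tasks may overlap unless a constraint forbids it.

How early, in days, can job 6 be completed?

32

Job 3 waits on its own release at day 1, so it starts at day 1 and finishes at 1 + 5 = day 6.
Job 1 cannot begin until its own release at day 2. It runs from day 2 to 2 + 1 = day 3.
Job 4 needs all of job 1 (finishes day 3, plus 3-day gap → day 6); job 3 (finishes day 6, plus 1-day gap → day 7). That puts its earliest start at day 7; it finishes at 7 + 10 = day 17.
Job 5 cannot start until job 4 (finishes day 17); job 1 (finishes day 3); job 3 (finishes day 6, plus 1-day gap → day 7). The controlling bound is day 17, so job 5 finishes at 17 + 3 = day 20.
Job 6 cannot begin until job 5 (finishes day 20). It runs from day 20 to 20 + 12 = day 32.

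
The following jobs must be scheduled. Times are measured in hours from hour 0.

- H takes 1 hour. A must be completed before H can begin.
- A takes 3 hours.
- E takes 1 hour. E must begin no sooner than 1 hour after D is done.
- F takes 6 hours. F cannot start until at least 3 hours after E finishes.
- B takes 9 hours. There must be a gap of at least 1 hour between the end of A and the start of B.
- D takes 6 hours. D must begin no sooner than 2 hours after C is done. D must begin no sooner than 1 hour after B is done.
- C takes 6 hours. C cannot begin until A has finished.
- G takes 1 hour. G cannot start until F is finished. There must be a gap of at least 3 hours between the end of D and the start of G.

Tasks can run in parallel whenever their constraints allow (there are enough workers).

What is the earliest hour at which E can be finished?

22

Nothing blocks A, so it runs from hour 0 to hour 3.
C cannot begin until A (finishes hour 3). It runs from hour 3 to 3 + 6 = hour 9.
B waits on A (finishes hour 3, plus 1-hour gap → hour 4), so it starts at hour 4 and finishes at 4 + 9 = hour 13.
D has to wait for C (finishes hour 9, plus 2-hour gap → hour 11); B (finishes hour 13, plus 1-hour gap → hour 14). The latest of these is hour 14, so D runs hour 14 to 14 + 6 = hour 20.
E cannot begin until D (finishes hour 20, plus 1-hour gap → hour 21). It runs from hour 21 to 21 + 1 = hour 22.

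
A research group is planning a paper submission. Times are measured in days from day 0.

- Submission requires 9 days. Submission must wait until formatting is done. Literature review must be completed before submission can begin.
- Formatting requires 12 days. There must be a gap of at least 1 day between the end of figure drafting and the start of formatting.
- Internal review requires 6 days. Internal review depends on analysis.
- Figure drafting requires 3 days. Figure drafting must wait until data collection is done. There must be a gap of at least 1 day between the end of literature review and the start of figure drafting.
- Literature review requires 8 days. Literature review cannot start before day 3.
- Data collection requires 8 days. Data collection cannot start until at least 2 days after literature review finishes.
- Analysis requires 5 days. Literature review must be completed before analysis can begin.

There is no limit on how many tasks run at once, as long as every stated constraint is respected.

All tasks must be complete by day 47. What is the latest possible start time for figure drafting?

22

Submission must finish by day 47; it takes 9 days, so it must start by 47 − 9 = day 38.
Since submission (must start by day 38) depends on it, formatting must finish by day 38. Backing off its 12-day duration gives a latest start of day 26.
Figure drafting must finish before formatting (must start by day 26, minus 1-day gap → day 25). With a 3-day duration, figure drafting must start by 25 − 3 = day 22.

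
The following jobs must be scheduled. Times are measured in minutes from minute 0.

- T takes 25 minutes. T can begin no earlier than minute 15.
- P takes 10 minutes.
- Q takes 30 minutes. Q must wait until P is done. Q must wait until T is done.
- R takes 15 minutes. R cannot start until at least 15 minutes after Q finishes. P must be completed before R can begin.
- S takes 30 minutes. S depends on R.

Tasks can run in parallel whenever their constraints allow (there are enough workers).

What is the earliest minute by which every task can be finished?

130

T cannot begin until its own release at minute 15. It runs from minute 15 to 15 + 25 = minute 40.
Nothing blocks P, so it runs from minute 0 to minute 10.
Q cannot start until P (finishes minute 10); T (finishes minute 40). The controlling bound is minute 40, so Q finishes at 40 + 30 = minute 70.
For R: Q (finishes minute 70, plus 15-minute gap → minute 85); P (finishes minute 10). Taking the maximum gives a start of minute 85, and it finishes at 85 + 15 = minute 100.
After R (finishes minute 100), S can start at minute 100 and finishes at minute 130.
All tasks are finished once the last one completes. Finish times: P at 10, Q at 70, R at 100, S at 130, T at 40. The latest is minute 130.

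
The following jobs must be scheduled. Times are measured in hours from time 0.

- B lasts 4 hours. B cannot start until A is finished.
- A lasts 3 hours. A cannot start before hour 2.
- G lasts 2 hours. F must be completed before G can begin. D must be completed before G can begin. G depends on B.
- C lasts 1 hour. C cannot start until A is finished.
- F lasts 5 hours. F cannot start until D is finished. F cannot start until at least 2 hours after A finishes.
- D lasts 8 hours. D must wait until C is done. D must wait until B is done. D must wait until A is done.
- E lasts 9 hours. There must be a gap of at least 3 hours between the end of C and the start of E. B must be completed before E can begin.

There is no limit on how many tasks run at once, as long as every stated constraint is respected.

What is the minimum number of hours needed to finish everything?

A cannot begin until its own release at hour 2. It runs from hour 2 to 2 + 3 = hour 5.
C cannot begin until A (finishes hour 5). It runs from hour 5 to 5 + 1 = hour 6.
B cannot begin until A (finishes hour 5). It runs from hour 5 to 5 + 4 = hour 9.
E needs all of C (finishes hour 6, plus 3-hour gap → hour 9); B (finishes hour 9). That puts its earliest start at hour 9; it finishes at 9 + 9 = hour 18.
D cannot start until C (finishes hour 6); B (finishes hour 9); A (finishes hour 5). The controlling bound is hour 9, so D finishes at 9 + 8 = hour 17.
For F: D (finishes hour 17); A (finishes hour 5, plus 2-hour gap → hour 7). Taking the maximum gives a start of hour 17, and it finishes at 17 + 5 = hour 22.
G cannot start until F (finishes hour 22); D (finishes hour 17); B (finishes hour 9). The controlling bound is hour 22, so G finishes at 22 + 2 = hour 24.
All tasks are finished once the last one completes. Finish times: A at 5, B at 9, C at 6, D at 17, E at 18, F at 22, G at 24. The latest is hour 24.

24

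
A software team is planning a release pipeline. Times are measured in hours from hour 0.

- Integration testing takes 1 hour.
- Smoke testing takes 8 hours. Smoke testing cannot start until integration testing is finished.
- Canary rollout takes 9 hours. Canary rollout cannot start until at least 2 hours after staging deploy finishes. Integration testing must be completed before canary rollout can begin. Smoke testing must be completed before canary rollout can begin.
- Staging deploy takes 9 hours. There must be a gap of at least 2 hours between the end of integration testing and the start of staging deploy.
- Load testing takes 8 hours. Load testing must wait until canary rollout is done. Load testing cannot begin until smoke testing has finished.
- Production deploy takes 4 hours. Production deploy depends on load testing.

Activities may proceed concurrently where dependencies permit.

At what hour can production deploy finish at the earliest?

Integration testing has no prerequisites, so it starts at hour 0 and finishes at hour 1.
Smoke testing cannot begin until integration testing (finishes hour 1). It runs from hour 1 to 1 + 8 = hour 9.
Staging deploy cannot begin until integration testing (finishes hour 1, plus 2-hour gap → hour 3). It runs from hour 3 to 3 + 9 = hour 12.
Canary rollout has to wait for staging deploy (finishes hour 12, plus 2-hour gap → hour 14); integration testing (finishes hour 1); smoke testing (finishes hour 9). The latest of these is hour 14, so canary rollout runs hour 14 to 14 + 9 = hour 23.
For load testing: canary rollout (finishes hour 23); smoke testing (finishes hour 9). Taking the maximum gives a start of hour 23, and it finishes at 23 + 8 = hour 31.
Production deploy waits on load testing (finishes hour 31), so it starts at hour 31 and finishes at 31 + 4 = hour 35.

35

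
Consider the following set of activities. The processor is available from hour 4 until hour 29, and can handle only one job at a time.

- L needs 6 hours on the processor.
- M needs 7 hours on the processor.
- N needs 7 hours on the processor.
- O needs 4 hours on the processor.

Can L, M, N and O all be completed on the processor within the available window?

Yes

The processor window is 29 − 4 = 25 hours.
Running back to back, the jobs need 6 + 7 + 7 + 4 = 24 hours on the processor.
Since 24 ≤ 25, they fit within the window.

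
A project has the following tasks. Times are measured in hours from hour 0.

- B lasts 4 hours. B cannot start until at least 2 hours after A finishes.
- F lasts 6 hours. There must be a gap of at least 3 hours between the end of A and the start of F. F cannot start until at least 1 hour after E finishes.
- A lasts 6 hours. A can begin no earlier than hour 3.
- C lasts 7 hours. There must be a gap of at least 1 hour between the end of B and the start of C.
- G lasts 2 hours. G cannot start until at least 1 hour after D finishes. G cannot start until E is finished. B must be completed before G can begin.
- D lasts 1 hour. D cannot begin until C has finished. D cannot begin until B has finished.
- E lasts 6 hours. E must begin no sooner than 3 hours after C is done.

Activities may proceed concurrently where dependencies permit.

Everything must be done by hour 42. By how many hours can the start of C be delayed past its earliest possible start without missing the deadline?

After its own release at hour 3, A can start at hour 3 and finishes at hour 9.
B cannot begin until A (finishes hour 9, plus 2-hour gap → hour 11). It runs from hour 11 to 11 + 4 = hour 15.
After B (finishes hour 15, plus 1-hour gap → hour 16), C can start at hour 16 and finishes at hour 23.

Working backward from the deadline:
Nothing follows G; the deadline of hour 42 is its only limit. It must start by 42 − 2 = hour 40.
D must finish before G (must start by hour 40, minus 1-hour gap → hour 39). With a 1-hour duration, D must start by 39 − 1 = hour 38.
F has no dependents, so it just needs to finish by hour 42. Starting by 42 − 6 = hour 36 achieves that.
E must finish in time for F (must start by hour 36, minus 1-hour gap → hour 35); G (must start by hour 40). The tightest is hour 35, so E must start by 35 − 6 = hour 29.
For C: D (must start by hour 38); E (must start by hour 29, minus 3-hour gap → hour 26). The most restrictive is hour 26; with a 7-hour duration, C must start by hour 19.
So C can start as early as hour 16 and as late as hour 19, giving 19 − 16 = 3 hours of slack.

3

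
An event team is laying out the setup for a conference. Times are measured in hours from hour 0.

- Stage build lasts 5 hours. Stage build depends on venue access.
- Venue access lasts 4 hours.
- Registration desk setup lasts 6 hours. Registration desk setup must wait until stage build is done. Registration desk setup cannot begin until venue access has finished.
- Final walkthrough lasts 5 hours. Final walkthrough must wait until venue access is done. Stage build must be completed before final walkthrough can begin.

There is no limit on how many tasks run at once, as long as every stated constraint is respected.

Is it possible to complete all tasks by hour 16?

Venue access has no prerequisites, so it starts at hour 0 and finishes at hour 4.
Stage build cannot begin until venue access (finishes hour 4). It runs from hour 4 to 4 + 5 = hour 9.
Final walkthrough cannot start until venue access (finishes hour 4); stage build (finishes hour 9). The controlling bound is hour 9, so final walkthrough finishes at 9 + 5 = hour 14.
Registration desk setup cannot start until stage build (finishes hour 9); venue access (finishes hour 4). The controlling bound is hour 9, so registration desk setup finishes at 9 + 6 = hour 15.
Every task is finished by hour 15, which is no later than the deadline of 16, so the schedule is feasible.

Yes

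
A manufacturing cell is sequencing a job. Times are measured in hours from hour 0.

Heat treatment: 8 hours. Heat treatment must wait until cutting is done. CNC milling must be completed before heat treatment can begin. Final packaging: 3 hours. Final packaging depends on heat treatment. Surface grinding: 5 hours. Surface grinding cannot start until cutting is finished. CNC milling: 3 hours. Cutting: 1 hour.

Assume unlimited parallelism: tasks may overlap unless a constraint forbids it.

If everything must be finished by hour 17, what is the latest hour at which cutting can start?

5

To finish by hour 17, final packaging (duration 3) must start no later than hour 14.
Heat treatment must finish before final packaging (must start by hour 14). With an 8-hour duration, heat treatment must start by 14 − 8 = hour 6.
To finish by hour 17, surface grinding (duration 5) must start no later than hour 12.
Cutting has several dependents: heat treatment (must start by hour 6); surface grinding (must start by hour 12). The earliest of those limits is hour 6, so cutting must start by 6 − 1 = hour 5.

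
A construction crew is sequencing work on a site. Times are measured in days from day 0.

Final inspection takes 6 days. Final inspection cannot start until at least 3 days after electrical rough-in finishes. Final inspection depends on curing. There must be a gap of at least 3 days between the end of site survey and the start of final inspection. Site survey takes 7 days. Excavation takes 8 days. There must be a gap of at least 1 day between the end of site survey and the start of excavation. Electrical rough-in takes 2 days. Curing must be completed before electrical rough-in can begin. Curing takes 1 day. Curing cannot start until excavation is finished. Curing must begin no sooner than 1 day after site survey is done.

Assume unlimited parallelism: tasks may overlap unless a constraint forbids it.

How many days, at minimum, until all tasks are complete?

28

Nothing blocks site survey, so it runs from day 0 to day 7.
Excavation cannot begin until site survey (finishes day 7, plus 1-day gap → day 8). It runs from day 8 to 8 + 8 = day 16.
For curing: excavation (finishes day 16); site survey (finishes day 7, plus 1-day gap → day 8). Taking the maximum gives a start of day 16, and it finishes at 16 + 1 = day 17.
Electrical rough-in cannot begin until curing (finishes day 17). It runs from day 17 to 17 + 2 = day 19.
Final inspection cannot start until electrical rough-in (finishes day 19, plus 3-day gap → day 22); curing (finishes day 17); site survey (finishes day 7, plus 3-day gap → day 10). The controlling bound is day 22, so final inspection finishes at 22 + 6 = day 28.
All tasks are finished once the last one completes. Finish times: Site survey at 7, Excavation at 16, Curing at 17, Electrical rough-in at 19, Final inspection at 28. The latest is day 28.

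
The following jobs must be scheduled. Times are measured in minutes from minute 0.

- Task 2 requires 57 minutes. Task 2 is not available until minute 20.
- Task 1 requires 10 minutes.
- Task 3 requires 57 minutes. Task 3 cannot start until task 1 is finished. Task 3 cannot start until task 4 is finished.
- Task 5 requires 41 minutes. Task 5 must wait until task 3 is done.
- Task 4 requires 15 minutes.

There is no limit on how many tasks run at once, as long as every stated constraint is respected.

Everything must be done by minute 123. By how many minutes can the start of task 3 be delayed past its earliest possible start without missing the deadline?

10

Task 4 has no prerequisites, so it starts at minute 0 and finishes at minute 15.
Task 1 can start immediately at minute 0; it finishes at minute 10.
For task 3: task 1 (finishes minute 10); task 4 (finishes minute 15). Taking the maximum gives a start of minute 15, and it finishes at 15 + 57 = minute 72.

Working backward from the deadline:
Task 5 has no dependents, so it just needs to finish by minute 123. Starting by 123 − 41 = minute 82 achieves that.
Since task 5 (must start by minute 82) depends on it, task 3 must finish by minute 82. Backing off its 57-minute duration gives a latest start of minute 25.
So task 3 can start as early as minute 15 and as late as minute 25, giving 25 − 15 = 10 minutes of slack.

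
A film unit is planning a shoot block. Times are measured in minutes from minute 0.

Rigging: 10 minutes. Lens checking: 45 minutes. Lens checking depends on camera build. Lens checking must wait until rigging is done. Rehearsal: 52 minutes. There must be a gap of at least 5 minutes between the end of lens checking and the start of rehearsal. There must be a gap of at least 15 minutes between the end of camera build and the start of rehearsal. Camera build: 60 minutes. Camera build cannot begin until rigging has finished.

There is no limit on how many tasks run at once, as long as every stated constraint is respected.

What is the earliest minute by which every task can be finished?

172

Rigging can start immediately at minute 0; it finishes at minute 10.
Camera build cannot begin until rigging (finishes minute 10). It runs from minute 10 to 10 + 60 = minute 70.
Lens checking cannot start until camera build (finishes minute 70); rigging (finishes minute 10). The controlling bound is minute 70, so lens checking finishes at 70 + 45 = minute 115.
Rehearsal cannot start until lens checking (finishes minute 115, plus 5-minute gap → minute 120); camera build (finishes minute 70, plus 15-minute gap → minute 85). The controlling bound is minute 120, so rehearsal finishes at 120 + 52 = minute 172.
All tasks are finished once the last one completes. Finish times: Rigging at 10, Camera build at 70, Lens checking at 115, Rehearsal at 172. The latest is minute 172.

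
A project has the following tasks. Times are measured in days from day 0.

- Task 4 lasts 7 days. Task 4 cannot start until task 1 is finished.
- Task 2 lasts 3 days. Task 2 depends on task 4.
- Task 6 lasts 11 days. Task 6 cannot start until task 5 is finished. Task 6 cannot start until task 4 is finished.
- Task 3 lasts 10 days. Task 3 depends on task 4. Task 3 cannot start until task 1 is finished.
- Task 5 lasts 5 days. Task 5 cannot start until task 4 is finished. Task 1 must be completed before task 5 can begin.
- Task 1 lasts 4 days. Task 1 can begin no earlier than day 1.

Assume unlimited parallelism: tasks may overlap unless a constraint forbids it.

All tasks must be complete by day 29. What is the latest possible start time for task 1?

To finish by day 29, task 2 (duration 3) must start no later than day 26.
Task 3 has no dependents, so it just needs to finish by day 29. Starting by 29 − 10 = day 19 achieves that.
Task 6 must finish by day 29; it takes 11 days, so it must start by 29 − 11 = day 18.
Task 5 feeds into task 6 (must start by day 18); so task 5 must finish by day 18 and therefore start by day 13.
Task 4 has several dependents: task 2 (must start by day 26); task 3 (must start by day 19); task 5 (must start by day 13); task 6 (must start by day 18). The earliest of those limits is day 13, so task 4 must start by 13 − 7 = day 6.
For task 1: task 3 (must start by day 19); task 4 (must start by day 6); task 5 (must start by day 13). The most restrictive is day 6; with a 4-day duration, task 1 must start by day 2.

2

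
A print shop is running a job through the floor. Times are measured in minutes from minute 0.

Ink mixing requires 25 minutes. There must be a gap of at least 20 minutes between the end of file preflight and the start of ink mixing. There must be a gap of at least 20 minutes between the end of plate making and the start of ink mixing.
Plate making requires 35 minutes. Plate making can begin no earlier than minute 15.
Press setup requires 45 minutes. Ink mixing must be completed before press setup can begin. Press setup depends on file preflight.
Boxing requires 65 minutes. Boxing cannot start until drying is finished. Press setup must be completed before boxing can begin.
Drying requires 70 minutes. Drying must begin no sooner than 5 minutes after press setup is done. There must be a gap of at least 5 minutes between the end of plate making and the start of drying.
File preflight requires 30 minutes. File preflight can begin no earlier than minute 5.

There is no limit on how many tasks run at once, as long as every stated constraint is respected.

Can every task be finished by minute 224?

No

Plate making cannot begin until its own release at minute 15. It runs from minute 15 to 15 + 35 = minute 50.
File preflight cannot begin until its own release at minute 5. It runs from minute 5 to 5 + 30 = minute 35.
Ink mixing needs all of file preflight (finishes minute 35, plus 20-minute gap → minute 55); plate making (finishes minute 50, plus 20-minute gap → minute 70). That puts its earliest start at minute 70; it finishes at 70 + 25 = minute 95.
Press setup needs all of ink mixing (finishes minute 95); file preflight (finishes minute 35). That puts its earliest start at minute 95; it finishes at 95 + 45 = minute 140.
Drying has to wait for press setup (finishes minute 140, plus 5-minute gap → minute 145); plate making (finishes minute 50, plus 5-minute gap → minute 55). The latest of these is minute 145, so drying runs minute 145 to 145 + 70 = minute 215.
Boxing needs all of drying (finishes minute 215); press setup (finishes minute 140). That puts its earliest start at minute 215; it finishes at 215 + 65 = minute 280.
The earliest everything can be done is minute 280, which is after the deadline of 224, so it is not possible.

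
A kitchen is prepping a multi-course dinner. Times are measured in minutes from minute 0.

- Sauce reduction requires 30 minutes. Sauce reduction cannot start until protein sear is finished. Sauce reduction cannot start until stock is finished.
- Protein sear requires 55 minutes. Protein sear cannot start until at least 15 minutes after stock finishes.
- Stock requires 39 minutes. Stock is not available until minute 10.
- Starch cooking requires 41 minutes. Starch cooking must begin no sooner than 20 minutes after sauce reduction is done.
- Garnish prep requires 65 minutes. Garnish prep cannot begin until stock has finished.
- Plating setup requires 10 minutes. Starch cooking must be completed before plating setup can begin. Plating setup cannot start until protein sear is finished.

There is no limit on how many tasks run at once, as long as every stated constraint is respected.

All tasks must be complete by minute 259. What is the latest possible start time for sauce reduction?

To finish by minute 259, plating setup (duration 10) must start no later than minute 249.
Starch cooking has to be done before plating setup (must start by minute 249). That means finishing by minute 249, i.e. starting by 249 − 41 = minute 208.
Sauce reduction feeds into starch cooking (must start by minute 208, minus 20-minute gap → minute 188); so sauce reduction must finish by minute 188 and therefore start by minute 158.

158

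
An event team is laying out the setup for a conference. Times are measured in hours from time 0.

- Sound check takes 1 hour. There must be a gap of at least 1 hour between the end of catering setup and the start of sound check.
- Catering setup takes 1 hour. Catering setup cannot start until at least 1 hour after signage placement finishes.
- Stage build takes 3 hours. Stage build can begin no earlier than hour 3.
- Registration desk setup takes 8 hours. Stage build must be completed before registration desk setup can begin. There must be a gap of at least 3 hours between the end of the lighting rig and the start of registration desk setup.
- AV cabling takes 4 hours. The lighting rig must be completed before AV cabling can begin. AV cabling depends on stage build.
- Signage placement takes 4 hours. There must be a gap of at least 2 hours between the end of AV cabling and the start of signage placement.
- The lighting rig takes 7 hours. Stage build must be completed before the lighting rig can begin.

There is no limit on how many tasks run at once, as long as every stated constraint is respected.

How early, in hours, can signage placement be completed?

23

After its own release at hour 3, stage build can start at hour 3 and finishes at hour 6.
After stage build (finishes hour 6), the lighting rig can start at hour 6 and finishes at hour 13.
AV cabling cannot start until the lighting rig (finishes hour 13); stage build (finishes hour 6). The controlling bound is hour 13, so AV cabling finishes at 13 + 4 = hour 17.
Signage placement cannot begin until AV cabling (finishes hour 17, plus 2-hour gap → hour 19). It runs from hour 19 to 19 + 4 = hour 23.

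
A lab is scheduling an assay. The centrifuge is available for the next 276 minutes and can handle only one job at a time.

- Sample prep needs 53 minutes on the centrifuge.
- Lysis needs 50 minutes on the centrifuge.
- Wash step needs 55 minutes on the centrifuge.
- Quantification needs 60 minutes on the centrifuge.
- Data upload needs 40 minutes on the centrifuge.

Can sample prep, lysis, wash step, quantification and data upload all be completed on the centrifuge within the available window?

Running back to back, the jobs need 53 + 50 + 55 + 60 + 40 = 258 minutes on the centrifuge.
Since 258 ≤ 276, they fit within the window.

Yes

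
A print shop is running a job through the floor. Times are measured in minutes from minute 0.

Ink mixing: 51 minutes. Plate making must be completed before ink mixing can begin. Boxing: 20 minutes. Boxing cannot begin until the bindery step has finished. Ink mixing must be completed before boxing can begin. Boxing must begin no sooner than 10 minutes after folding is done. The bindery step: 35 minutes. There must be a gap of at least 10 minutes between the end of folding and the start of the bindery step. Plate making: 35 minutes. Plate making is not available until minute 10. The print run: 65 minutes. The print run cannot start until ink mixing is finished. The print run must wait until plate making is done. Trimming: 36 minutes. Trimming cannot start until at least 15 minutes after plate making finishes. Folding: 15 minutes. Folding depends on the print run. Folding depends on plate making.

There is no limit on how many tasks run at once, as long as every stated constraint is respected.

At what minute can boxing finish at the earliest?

241

After its own release at minute 10, plate making can start at minute 10 and finishes at minute 45.
Ink mixing cannot begin until plate making (finishes minute 45). It runs from minute 45 to 45 + 51 = minute 96.
For the print run: ink mixing (finishes minute 96); plate making (finishes minute 45). Taking the maximum gives a start of minute 96, and it finishes at 96 + 65 = minute 161.
Folding cannot start until the print run (finishes minute 161); plate making (finishes minute 45). The controlling bound is minute 161, so folding finishes at 161 + 15 = minute 176.
The bindery step waits on folding (finishes minute 176, plus 10-minute gap → minute 186), so it starts at minute 186 and finishes at 186 + 35 = minute 221.
Boxing needs all of the bindery step (finishes minute 221); ink mixing (finishes minute 96); folding (finishes minute 176, plus 10-minute gap → minute 186). That puts its earliest start at minute 221; it finishes at 221 + 20 = minute 241.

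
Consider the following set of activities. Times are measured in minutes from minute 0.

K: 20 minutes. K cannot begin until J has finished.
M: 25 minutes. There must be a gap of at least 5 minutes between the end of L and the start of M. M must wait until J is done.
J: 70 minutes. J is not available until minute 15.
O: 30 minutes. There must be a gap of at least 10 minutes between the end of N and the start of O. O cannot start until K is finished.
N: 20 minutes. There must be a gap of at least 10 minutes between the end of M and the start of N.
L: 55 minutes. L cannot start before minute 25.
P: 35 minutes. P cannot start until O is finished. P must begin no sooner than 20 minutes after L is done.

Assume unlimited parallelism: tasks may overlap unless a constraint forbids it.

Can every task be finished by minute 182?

No

After its own release at minute 25, L can start at minute 25 and finishes at minute 80.
J cannot begin until its own release at minute 15. It runs from minute 15 to 15 + 70 = minute 85.
M has to wait for L (finishes minute 80, plus 5-minute gap → minute 85); J (finishes minute 85). The latest of these is minute 85, so M runs minute 85 to 85 + 25 = minute 110.
N waits on M (finishes minute 110, plus 10-minute gap → minute 120), so it starts at minute 120 and finishes at 120 + 20 = minute 140.
K cannot begin until J (finishes minute 85). It runs from minute 85 to 85 + 20 = minute 105.
O cannot start until N (finishes minute 140, plus 10-minute gap → minute 150); K (finishes minute 105). The controlling bound is minute 150, so O finishes at 150 + 30 = minute 180.
P needs all of O (finishes minute 180); L (finishes minute 80, plus 20-minute gap → minute 100). That puts its earliest start at minute 180; it finishes at 180 + 35 = minute 215.
The earliest everything can be done is minute 215, which is after the deadline of 182, so it is not possible.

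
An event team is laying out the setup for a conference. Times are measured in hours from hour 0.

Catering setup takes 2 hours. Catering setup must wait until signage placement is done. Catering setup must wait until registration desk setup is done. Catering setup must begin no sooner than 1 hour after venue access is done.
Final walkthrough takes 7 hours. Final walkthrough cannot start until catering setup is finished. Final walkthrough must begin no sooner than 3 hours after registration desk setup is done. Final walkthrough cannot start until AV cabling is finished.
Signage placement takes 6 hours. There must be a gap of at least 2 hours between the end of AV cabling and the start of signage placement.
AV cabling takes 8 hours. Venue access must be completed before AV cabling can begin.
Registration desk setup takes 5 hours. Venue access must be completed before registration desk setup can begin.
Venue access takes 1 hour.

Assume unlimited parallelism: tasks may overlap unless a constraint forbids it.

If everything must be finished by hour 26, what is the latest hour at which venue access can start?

0

To finish by hour 26, final walkthrough (duration 7) must start no later than hour 19.
Catering setup feeds into final walkthrough (must start by hour 19); so catering setup must finish by hour 19 and therefore start by hour 17.
Since catering setup (must start by hour 17) depends on it, signage placement must finish by hour 17. Backing off its 6-hour duration gives a latest start of hour 11.
AV cabling feeds signage placement (must start by hour 11, minus 2-hour gap → hour 9); final walkthrough (must start by hour 19). Taking the minimum, AV cabling must finish by hour 9 and start by 9 − 8 = hour 1.
Registration desk setup feeds catering setup (must start by hour 17); final walkthrough (must start by hour 19, minus 3-hour gap → hour 16). Taking the minimum, registration desk setup must finish by hour 16 and start by 16 − 5 = hour 11.
Venue access has several dependents: AV cabling (must start by hour 1); registration desk setup (must start by hour 11); catering setup (must start by hour 17, minus 1-hour gap → hour 16). The earliest of those limits is hour 1, so venue access must start by 1 − 1 = hour 0.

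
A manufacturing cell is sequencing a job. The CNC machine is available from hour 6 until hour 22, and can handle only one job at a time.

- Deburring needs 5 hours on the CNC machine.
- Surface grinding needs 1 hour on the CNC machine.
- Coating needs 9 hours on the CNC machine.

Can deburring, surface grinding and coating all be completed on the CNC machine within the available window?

The CNC machine window is 22 − 6 = 16 hours.
Running back to back, the jobs need 5 + 1 + 9 = 15 hours on the CNC machine.
Since 15 ≤ 16, they fit within the window.

Yes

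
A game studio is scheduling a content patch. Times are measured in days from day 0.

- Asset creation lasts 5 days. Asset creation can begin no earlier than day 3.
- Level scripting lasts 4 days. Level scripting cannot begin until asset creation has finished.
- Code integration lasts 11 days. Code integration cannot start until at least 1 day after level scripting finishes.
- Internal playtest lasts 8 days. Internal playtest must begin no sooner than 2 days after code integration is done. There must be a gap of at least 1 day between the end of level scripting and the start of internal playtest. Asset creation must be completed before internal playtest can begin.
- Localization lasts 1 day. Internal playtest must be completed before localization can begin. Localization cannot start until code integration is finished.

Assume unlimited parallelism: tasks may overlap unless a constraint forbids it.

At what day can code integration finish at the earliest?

Asset creation cannot begin until its own release at day 3. It runs from day 3 to 3 + 5 = day 8.
Level scripting cannot begin until asset creation (finishes day 8). It runs from day 8 to 8 + 4 = day 12.
Code integration waits on level scripting (finishes day 12, plus 1-day gap → day 13), so it starts at day 13 and finishes at 13 + 11 = day 24.

24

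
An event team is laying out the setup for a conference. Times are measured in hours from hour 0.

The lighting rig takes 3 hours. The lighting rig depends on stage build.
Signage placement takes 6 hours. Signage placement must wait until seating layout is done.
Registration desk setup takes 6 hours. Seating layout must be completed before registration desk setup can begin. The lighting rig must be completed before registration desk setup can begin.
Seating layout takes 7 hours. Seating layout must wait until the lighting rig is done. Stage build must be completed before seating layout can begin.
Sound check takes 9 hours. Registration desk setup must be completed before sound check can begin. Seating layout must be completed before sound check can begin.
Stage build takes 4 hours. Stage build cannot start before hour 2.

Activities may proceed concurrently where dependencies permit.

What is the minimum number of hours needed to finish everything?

31

Stage build waits on its own release at hour 2, so it starts at hour 2 and finishes at 2 + 4 = hour 6.
The lighting rig cannot begin until stage build (finishes hour 6). It runs from hour 6 to 6 + 3 = hour 9.
Seating layout has to wait for the lighting rig (finishes hour 9); stage build (finishes hour 6). The latest of these is hour 9, so seating layout runs hour 9 to 9 + 7 = hour 16.
Signage placement cannot begin until seating layout (finishes hour 16). It runs from hour 16 to 16 + 6 = hour 22.
Registration desk setup needs all of seating layout (finishes hour 16); the lighting rig (finishes hour 9). That puts its earliest start at hour 16; it finishes at 16 + 6 = hour 22.
Sound check needs all of registration desk setup (finishes hour 22); seating layout (finishes hour 16). That puts its earliest start at hour 22; it finishes at 22 + 9 = hour 31.
All tasks are finished once the last one completes. Finish times: Stage build at 6, The lighting rig at 9, Seating layout at 16, Registration desk setup at 22, Signage placement at 22, Sound check at 31. The latest is hour 31.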